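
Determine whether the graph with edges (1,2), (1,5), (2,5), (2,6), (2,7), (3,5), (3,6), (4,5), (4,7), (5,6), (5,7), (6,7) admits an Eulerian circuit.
Yes (the graph is connected and all 7 vertices have even degree)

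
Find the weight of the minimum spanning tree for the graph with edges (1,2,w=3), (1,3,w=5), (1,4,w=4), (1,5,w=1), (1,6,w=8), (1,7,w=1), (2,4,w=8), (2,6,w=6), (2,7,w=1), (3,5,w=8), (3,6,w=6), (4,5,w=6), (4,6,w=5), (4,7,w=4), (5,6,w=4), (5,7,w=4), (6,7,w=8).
16 (MST edges: (1,3,w=5), (1,4,w=4), (1,5,w=1), (1,7,w=1), (2,7,w=1), (5,6,w=4); sum of weights 5 + 4 + 1 + 1 + 1 + 4 = 16)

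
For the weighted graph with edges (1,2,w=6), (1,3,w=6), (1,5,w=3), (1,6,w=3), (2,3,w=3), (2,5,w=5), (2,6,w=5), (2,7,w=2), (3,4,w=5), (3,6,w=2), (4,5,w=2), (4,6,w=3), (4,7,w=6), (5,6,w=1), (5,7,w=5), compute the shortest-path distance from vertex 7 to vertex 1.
8 (path: 7 -> 5 -> 1; weights 5 + 3 = 8)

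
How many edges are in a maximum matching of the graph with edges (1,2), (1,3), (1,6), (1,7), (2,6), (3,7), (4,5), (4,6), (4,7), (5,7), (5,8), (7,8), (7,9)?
4 (matching: (1,3), (4,6), (5,8), (7,9); upper bound floor(n/2) = floor(9/2) = 4)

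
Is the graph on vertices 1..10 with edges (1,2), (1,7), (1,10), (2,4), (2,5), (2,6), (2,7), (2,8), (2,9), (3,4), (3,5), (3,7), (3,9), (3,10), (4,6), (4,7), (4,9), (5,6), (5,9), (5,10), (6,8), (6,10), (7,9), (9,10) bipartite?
No (odd cycle of length 3: 7 -> 1 -> 2 -> 7)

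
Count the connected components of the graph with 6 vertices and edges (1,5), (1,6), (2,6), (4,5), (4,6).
2 (components: {1, 2, 4, 5, 6}, {3})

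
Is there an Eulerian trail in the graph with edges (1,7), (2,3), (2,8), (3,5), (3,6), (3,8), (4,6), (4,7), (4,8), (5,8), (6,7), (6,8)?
No (4 vertices have odd degree: {1, 4, 7, 8}; Eulerian path requires 0 or 2)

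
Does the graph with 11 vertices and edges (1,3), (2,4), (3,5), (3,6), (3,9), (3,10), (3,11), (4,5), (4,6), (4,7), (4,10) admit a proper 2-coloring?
Yes. Partition: {1, 2, 5, 6, 7, 8, 9, 10, 11}, {3, 4}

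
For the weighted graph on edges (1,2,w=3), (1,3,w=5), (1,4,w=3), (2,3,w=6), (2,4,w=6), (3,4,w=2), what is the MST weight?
8 (MST edges: (1,2,w=3), (1,4,w=3), (3,4,w=2); sum of weights 3 + 3 + 2 = 8)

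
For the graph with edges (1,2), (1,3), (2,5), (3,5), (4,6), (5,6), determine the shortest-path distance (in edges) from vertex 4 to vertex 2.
3 (path: 4 -> 6 -> 5 -> 2, 3 edges)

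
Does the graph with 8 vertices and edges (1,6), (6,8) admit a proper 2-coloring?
Yes. Partition: {1, 2, 3, 4, 5, 7, 8}, {6}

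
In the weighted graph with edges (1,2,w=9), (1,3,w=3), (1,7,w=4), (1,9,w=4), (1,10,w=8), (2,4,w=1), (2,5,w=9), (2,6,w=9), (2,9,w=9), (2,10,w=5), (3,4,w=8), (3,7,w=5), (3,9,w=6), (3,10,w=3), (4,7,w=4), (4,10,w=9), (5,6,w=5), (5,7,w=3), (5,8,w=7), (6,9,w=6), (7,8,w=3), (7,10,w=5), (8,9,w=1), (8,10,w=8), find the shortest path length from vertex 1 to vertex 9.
4 (path: 1 -> 9; weights 4 = 4)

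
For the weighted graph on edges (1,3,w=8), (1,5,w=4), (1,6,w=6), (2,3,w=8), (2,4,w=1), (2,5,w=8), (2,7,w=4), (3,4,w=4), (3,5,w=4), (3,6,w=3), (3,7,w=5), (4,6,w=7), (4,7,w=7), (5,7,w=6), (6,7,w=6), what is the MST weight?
20 (MST edges: (1,5,w=4), (2,4,w=1), (2,7,w=4), (3,4,w=4), (3,5,w=4), (3,6,w=3); sum of weights 4 + 1 + 4 + 4 + 4 + 3 = 20)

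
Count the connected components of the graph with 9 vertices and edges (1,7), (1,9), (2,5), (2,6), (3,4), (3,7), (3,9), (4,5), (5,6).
2 (components: {1, 2, 3, 4, 5, 6, 7, 9}, {8})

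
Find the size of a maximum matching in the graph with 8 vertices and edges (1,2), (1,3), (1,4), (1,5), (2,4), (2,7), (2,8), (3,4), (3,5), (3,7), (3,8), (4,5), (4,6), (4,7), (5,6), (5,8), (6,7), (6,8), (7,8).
4 (matching: (1,5), (2,4), (3,7), (6,8); upper bound floor(n/2) = floor(8/2) = 4)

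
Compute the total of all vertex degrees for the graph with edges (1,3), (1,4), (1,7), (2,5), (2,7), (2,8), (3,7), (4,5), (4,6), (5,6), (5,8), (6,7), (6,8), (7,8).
28 (handshake: sum of degrees = 2|E| = 2 x 14 = 28)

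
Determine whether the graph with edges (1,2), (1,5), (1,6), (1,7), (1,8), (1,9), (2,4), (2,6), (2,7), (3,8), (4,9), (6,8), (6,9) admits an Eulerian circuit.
No (4 vertices have odd degree: {3, 5, 8, 9}; Eulerian circuit requires 0)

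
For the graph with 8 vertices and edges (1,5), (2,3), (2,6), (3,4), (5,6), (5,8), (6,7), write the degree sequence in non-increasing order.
[3, 3, 2, 2, 1, 1, 1, 1] (degrees: deg(1)=1, deg(2)=2, deg(3)=2, deg(4)=1, deg(5)=3, deg(6)=3, deg(7)=1, deg(8)=1)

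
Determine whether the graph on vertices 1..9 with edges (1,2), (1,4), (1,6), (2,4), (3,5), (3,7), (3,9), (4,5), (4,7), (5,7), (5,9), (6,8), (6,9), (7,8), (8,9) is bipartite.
No (odd cycle of length 3: 4 -> 1 -> 2 -> 4)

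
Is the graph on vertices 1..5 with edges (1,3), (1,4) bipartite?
Yes. Partition: {1, 2, 5}, {3, 4}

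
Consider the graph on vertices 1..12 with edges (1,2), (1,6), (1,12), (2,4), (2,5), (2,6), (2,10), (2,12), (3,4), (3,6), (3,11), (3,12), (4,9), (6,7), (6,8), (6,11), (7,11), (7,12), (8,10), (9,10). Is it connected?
Yes (BFS from 1 visits [1, 2, 6, 12, 4, 5, 10, 3, 7, 8, 11, 9] — all 12 vertices reached)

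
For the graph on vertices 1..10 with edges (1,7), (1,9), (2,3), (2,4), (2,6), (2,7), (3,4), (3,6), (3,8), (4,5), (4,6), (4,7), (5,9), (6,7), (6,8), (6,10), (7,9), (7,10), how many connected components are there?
1 (components: {1, 2, 3, 4, 5, 6, 7, 8, 9, 10})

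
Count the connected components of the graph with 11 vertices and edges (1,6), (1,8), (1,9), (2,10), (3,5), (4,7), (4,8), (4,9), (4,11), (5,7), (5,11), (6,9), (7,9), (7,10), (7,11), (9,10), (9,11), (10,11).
1 (components: {1, 2, 3, 4, 5, 6, 7, 8, 9, 10, 11})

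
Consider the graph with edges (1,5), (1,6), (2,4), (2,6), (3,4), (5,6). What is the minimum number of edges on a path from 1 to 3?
4 (path: 1 -> 6 -> 2 -> 4 -> 3, 4 edges)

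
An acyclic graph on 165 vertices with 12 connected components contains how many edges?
153 (Each of the 12 component trees on V_i vertices has V_i - 1 edges; summing gives V - C = 165 - 12 = 153)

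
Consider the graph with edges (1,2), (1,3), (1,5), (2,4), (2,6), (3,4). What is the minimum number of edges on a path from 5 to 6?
3 (path: 5 -> 1 -> 2 -> 6, 3 edges)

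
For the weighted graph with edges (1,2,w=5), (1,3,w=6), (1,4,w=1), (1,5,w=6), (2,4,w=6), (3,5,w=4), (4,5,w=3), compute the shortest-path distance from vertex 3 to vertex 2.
11 (path: 3 -> 1 -> 2; weights 6 + 5 = 11)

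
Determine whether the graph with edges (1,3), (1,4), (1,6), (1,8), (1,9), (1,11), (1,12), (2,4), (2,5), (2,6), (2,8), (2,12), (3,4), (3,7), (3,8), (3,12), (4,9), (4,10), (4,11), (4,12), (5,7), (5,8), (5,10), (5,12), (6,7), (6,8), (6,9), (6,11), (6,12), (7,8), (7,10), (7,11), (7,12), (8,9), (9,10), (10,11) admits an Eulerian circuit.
No (12 vertices have odd degree: {1, 2, 3, 4, 5, 6, 7, 8, 9, 10, 11, 12}; Eulerian circuit requires 0)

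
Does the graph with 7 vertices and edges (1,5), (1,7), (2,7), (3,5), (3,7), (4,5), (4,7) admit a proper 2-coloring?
Yes. Partition: {1, 2, 3, 4, 6}, {5, 7}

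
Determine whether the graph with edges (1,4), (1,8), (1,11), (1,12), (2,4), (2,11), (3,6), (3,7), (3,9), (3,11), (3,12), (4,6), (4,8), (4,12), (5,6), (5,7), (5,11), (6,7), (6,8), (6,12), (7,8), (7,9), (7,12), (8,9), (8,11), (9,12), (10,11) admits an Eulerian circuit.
No (4 vertices have odd degree: {3, 4, 5, 10}; Eulerian circuit requires 0)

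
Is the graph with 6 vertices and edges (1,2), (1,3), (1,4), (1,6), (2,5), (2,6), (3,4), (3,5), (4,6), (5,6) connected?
Yes (BFS from 1 visits [1, 2, 3, 4, 6, 5] — all 6 vertices reached)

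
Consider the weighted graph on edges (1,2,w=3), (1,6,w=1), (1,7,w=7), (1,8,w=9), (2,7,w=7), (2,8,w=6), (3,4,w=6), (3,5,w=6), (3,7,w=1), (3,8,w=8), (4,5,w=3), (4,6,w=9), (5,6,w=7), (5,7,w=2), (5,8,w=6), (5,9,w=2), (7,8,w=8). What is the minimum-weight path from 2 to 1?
3 (path: 2 -> 1; weights 3 = 3)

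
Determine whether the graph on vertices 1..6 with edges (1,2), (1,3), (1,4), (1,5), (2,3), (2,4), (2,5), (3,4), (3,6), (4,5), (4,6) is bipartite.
No (odd cycle of length 3: 2 -> 1 -> 4 -> 2)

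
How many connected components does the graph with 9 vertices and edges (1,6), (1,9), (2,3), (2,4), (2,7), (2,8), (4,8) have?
3 (components: {1, 6, 9}, {2, 3, 4, 7, 8}, {5})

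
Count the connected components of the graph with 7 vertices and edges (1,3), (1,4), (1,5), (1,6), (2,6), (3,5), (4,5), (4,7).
1 (components: {1, 2, 3, 4, 5, 6, 7})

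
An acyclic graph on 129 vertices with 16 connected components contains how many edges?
113 (Each of the 16 component trees on V_i vertices has V_i - 1 edges; summing gives V - C = 129 - 16 = 113)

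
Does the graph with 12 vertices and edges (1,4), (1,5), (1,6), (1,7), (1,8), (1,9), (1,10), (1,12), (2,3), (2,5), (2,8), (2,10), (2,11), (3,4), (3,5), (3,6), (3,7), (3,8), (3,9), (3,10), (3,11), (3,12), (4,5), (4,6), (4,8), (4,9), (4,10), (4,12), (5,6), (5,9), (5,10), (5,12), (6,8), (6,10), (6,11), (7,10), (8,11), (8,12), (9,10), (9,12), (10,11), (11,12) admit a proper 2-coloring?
No (odd cycle of length 3: 9 -> 1 -> 4 -> 9)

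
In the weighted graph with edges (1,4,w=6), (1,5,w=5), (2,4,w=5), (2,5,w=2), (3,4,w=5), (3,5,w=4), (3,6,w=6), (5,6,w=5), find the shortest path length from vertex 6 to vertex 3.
6 (path: 6 -> 3; weights 6 = 6)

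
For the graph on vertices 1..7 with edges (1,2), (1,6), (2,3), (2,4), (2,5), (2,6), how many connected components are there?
2 (components: {1, 2, 3, 4, 5, 6}, {7})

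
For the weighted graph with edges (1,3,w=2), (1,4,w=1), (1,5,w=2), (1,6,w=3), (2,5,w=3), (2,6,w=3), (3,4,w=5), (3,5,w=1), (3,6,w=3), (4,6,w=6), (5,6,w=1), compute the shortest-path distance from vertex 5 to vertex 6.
1 (path: 5 -> 6; weights 1 = 1)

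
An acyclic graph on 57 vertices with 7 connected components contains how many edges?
50 (Each of the 7 component trees on V_i vertices has V_i - 1 edges; summing gives V - C = 57 - 7 = 50)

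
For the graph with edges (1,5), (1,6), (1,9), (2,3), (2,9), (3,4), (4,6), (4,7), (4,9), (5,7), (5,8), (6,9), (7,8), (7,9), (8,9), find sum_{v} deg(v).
30 (handshake: sum of degrees = 2|E| = 2 x 15 = 30)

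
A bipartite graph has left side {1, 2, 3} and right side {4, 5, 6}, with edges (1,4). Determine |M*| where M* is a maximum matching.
1 (matching: (1,4); upper bound min(|L|,|R|) = min(3,3) = 3)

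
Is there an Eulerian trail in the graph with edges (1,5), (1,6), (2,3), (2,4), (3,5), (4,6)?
Yes — and in fact it has an Eulerian circuit (the graph is connected and all 6 vertices have even degree)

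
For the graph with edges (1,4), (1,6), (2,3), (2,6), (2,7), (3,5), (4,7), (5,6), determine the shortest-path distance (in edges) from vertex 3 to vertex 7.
2 (path: 3 -> 2 -> 7, 2 edges)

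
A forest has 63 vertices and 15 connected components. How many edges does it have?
48 (Each of the 15 component trees on V_i vertices has V_i - 1 edges; summing gives V - C = 63 - 15 = 48)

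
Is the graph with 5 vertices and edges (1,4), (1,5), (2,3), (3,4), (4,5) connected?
Yes (BFS from 1 visits [1, 4, 5, 3, 2] — all 5 vertices reached)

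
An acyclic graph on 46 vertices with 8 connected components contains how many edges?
38 (Each of the 8 component trees on V_i vertices has V_i - 1 edges; summing gives V - C = 46 - 8 = 38)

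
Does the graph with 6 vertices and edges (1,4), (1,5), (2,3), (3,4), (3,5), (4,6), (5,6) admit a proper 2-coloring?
Yes. Partition: {1, 3, 6}, {2, 4, 5}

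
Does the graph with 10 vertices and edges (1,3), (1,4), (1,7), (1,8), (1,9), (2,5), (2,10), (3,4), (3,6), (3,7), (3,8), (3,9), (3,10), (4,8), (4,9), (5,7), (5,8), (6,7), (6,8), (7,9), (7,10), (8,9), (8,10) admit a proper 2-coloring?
No (odd cycle of length 3: 7 -> 1 -> 3 -> 7)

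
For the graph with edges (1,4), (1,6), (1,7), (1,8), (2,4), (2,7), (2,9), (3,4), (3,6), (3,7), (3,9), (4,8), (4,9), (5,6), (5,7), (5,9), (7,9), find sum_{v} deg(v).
34 (handshake: sum of degrees = 2|E| = 2 x 17 = 34)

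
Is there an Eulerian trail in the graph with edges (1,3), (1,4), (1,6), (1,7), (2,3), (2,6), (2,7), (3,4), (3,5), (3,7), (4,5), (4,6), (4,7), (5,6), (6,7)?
No (6 vertices have odd degree: {2, 3, 4, 5, 6, 7}; Eulerian path requires 0 or 2)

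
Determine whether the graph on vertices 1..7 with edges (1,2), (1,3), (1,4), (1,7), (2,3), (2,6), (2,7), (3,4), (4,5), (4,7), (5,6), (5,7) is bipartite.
No (odd cycle of length 3: 3 -> 1 -> 2 -> 3)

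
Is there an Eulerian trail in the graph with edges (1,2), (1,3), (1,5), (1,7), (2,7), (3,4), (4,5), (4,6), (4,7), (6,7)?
Yes — and in fact it has an Eulerian circuit (the graph is connected and all 7 vertices have even degree)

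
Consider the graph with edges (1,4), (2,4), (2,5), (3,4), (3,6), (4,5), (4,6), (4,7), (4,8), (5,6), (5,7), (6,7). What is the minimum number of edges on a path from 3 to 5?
2 (path: 3 -> 4 -> 5, 2 edges)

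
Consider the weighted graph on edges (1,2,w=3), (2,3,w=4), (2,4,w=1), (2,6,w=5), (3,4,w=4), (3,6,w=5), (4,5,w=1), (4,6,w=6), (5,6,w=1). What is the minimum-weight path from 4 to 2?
1 (path: 4 -> 2; weights 1 = 1)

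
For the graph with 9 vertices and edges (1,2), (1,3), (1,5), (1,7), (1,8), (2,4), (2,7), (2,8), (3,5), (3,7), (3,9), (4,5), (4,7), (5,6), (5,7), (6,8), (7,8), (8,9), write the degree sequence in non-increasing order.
[6, 5, 5, 5, 4, 4, 3, 2, 2] (degrees: deg(1)=5, deg(2)=4, deg(3)=4, deg(4)=3, deg(5)=5, deg(6)=2, deg(7)=6, deg(8)=5, deg(9)=2)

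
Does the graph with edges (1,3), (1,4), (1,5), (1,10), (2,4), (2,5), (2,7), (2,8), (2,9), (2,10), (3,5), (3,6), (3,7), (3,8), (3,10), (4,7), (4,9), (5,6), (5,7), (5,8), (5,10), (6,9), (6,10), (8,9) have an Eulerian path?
Yes (the graph is connected and exactly 2 vertices have odd degree: {5, 10}; any Eulerian path must start and end at those)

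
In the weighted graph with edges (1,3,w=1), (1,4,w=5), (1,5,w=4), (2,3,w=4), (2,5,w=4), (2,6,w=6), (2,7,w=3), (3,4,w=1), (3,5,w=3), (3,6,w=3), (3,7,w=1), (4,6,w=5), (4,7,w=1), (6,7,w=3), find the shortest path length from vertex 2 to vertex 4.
4 (path: 2 -> 7 -> 4; weights 3 + 1 = 4)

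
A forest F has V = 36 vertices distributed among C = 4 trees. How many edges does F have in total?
32 (Each of the 4 component trees on V_i vertices has V_i - 1 edges; summing gives V - C = 36 - 4 = 32)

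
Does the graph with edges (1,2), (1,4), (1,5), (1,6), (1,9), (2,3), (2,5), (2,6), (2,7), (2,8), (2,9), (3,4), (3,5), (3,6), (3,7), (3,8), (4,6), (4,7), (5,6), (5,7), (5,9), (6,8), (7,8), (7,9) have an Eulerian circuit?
No (2 vertices have odd degree: {1, 2}; Eulerian circuit requires 0)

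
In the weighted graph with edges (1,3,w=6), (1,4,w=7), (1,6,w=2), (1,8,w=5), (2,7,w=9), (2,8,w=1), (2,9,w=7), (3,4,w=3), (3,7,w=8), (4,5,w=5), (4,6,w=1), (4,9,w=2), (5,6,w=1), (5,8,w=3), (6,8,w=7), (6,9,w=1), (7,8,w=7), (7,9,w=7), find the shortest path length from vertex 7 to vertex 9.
7 (path: 7 -> 9; weights 7 = 7)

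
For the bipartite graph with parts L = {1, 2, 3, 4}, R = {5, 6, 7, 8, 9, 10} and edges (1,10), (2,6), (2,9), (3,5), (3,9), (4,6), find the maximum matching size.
4 (matching: (1,10), (2,9), (3,5), (4,6); upper bound min(|L|,|R|) = min(4,6) = 4)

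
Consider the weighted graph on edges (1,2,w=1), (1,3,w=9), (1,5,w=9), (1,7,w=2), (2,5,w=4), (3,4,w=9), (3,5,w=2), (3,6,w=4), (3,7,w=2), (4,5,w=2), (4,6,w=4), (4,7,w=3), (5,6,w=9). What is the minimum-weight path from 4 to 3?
4 (path: 4 -> 5 -> 3; weights 2 + 2 = 4)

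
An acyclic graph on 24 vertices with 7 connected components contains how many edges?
17 (Each of the 7 component trees on V_i vertices has V_i - 1 edges; summing gives V - C = 24 - 7 = 17)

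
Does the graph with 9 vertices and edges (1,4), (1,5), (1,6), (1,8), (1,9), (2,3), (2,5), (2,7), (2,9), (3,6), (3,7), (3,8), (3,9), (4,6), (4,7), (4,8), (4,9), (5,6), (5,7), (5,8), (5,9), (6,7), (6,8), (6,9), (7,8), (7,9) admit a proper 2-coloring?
No (odd cycle of length 3: 5 -> 1 -> 6 -> 5)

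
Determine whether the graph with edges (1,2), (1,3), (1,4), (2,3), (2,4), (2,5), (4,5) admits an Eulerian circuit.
No (2 vertices have odd degree: {1, 4}; Eulerian circuit requires 0)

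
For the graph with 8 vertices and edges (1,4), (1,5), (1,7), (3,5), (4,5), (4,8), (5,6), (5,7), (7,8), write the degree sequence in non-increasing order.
[5, 3, 3, 3, 2, 1, 1, 0] (degrees: deg(1)=3, deg(2)=0, deg(3)=1, deg(4)=3, deg(5)=5, deg(6)=1, deg(7)=3, deg(8)=2)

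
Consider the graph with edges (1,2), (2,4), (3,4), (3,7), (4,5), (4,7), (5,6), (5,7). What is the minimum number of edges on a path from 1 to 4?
2 (path: 1 -> 2 -> 4, 2 edges)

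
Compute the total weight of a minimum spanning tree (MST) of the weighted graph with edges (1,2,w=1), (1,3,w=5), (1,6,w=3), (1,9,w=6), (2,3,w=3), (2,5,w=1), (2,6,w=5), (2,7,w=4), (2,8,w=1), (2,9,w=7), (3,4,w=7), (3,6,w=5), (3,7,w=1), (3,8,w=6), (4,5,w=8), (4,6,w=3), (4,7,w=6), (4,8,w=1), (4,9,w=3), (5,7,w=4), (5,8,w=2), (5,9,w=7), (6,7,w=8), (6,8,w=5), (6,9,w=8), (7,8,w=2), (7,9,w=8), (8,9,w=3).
13 (MST edges: (1,2,w=1), (1,6,w=3), (2,5,w=1), (2,8,w=1), (3,7,w=1), (4,8,w=1), (4,9,w=3), (7,8,w=2); sum of weights 1 + 3 + 1 + 1 + 1 + 1 + 3 + 2 = 13)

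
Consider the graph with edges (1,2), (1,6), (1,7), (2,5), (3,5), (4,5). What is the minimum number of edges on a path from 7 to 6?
2 (path: 7 -> 1 -> 6, 2 edges)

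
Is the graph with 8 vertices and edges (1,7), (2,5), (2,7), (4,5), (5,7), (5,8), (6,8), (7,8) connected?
No, it has 2 components: {1, 2, 4, 5, 6, 7, 8}, {3}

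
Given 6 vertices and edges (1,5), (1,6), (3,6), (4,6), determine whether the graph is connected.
No, it has 2 components: {1, 3, 4, 5, 6}, {2}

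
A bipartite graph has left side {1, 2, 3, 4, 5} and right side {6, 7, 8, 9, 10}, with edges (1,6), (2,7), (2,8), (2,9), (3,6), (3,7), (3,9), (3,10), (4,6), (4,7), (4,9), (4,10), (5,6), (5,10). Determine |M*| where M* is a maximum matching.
5 (matching: (1,6), (2,8), (3,7), (4,9), (5,10); upper bound min(|L|,|R|) = min(5,5) = 5)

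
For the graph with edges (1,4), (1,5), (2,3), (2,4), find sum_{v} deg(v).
8 (handshake: sum of degrees = 2|E| = 2 x 4 = 8)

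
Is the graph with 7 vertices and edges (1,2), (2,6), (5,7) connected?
No, it has 4 components: {1, 2, 6}, {3}, {4}, {5, 7}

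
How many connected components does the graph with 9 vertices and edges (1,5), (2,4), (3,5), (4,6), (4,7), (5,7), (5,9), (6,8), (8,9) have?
1 (components: {1, 2, 3, 4, 5, 6, 7, 8, 9})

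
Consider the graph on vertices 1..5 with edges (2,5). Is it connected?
No, it has 4 components: {1}, {2, 5}, {3}, {4}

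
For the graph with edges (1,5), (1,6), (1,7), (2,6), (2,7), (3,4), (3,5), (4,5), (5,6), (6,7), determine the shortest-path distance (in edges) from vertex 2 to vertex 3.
3 (path: 2 -> 6 -> 5 -> 3, 3 edges)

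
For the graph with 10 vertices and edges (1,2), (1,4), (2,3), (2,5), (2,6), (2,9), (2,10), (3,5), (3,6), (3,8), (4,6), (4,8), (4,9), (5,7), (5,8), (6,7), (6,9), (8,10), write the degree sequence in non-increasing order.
[6, 5, 4, 4, 4, 4, 3, 2, 2, 2] (degrees: deg(1)=2, deg(2)=6, deg(3)=4, deg(4)=4, deg(5)=4, deg(6)=5, deg(7)=2, deg(8)=4, deg(9)=3, deg(10)=2)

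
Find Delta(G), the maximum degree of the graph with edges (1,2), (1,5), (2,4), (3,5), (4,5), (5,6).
4 (attained at vertex 5)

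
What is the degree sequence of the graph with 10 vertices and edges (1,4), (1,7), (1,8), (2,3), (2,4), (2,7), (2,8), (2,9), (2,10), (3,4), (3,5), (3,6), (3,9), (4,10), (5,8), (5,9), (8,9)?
[6, 5, 4, 4, 4, 3, 3, 2, 2, 1] (degrees: deg(1)=3, deg(2)=6, deg(3)=5, deg(4)=4, deg(5)=3, deg(6)=1, deg(7)=2, deg(8)=4, deg(9)=4, deg(10)=2)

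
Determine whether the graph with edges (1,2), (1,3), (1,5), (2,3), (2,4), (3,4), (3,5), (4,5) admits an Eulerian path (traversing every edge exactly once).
No (4 vertices have odd degree: {1, 2, 4, 5}; Eulerian path requires 0 or 2)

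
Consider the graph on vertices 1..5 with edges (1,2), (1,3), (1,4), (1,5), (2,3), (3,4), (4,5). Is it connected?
Yes (BFS from 1 visits [1, 2, 3, 4, 5] — all 5 vertices reached)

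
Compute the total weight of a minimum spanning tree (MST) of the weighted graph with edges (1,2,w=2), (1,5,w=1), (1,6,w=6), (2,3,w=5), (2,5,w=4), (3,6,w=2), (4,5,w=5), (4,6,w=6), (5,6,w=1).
11 (MST edges: (1,2,w=2), (1,5,w=1), (3,6,w=2), (4,5,w=5), (5,6,w=1); sum of weights 2 + 1 + 2 + 5 + 1 = 11)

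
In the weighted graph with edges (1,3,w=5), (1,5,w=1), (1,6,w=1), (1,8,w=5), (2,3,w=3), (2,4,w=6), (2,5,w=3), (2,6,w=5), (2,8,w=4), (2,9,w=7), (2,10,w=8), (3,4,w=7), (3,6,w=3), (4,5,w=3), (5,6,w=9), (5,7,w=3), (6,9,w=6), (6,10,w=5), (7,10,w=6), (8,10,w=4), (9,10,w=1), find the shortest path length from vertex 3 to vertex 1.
4 (path: 3 -> 6 -> 1; weights 3 + 1 = 4)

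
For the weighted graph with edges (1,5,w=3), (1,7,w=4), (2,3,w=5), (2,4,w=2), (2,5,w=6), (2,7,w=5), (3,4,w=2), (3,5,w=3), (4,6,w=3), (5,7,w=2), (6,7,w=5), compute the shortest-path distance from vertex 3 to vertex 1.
6 (path: 3 -> 5 -> 1; weights 3 + 3 = 6)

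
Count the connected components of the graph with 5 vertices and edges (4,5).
4 (components: {1}, {2}, {3}, {4, 5})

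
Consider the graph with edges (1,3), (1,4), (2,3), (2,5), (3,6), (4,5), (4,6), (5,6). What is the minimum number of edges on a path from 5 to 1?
2 (path: 5 -> 4 -> 1, 2 edges)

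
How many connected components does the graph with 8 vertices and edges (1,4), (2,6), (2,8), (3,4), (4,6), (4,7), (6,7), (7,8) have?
2 (components: {1, 2, 3, 4, 6, 7, 8}, {5})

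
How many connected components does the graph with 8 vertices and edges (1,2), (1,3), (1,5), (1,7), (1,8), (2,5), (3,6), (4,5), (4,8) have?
1 (components: {1, 2, 3, 4, 5, 6, 7, 8})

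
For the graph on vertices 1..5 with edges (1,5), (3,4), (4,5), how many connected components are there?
2 (components: {1, 3, 4, 5}, {2})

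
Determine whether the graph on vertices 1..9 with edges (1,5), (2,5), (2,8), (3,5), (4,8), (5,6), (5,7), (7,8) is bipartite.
Yes. Partition: {1, 2, 3, 4, 6, 7, 9}, {5, 8}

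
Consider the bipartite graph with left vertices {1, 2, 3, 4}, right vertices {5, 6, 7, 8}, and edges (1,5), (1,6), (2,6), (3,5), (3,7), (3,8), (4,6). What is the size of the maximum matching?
3 (matching: (1,5), (2,6), (3,8); upper bound min(|L|,|R|) = min(4,4) = 4)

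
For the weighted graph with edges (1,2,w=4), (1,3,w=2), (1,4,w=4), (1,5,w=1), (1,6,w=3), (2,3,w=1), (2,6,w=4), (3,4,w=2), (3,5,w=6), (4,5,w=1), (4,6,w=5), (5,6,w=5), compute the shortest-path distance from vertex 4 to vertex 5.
1 (path: 4 -> 5; weights 1 = 1)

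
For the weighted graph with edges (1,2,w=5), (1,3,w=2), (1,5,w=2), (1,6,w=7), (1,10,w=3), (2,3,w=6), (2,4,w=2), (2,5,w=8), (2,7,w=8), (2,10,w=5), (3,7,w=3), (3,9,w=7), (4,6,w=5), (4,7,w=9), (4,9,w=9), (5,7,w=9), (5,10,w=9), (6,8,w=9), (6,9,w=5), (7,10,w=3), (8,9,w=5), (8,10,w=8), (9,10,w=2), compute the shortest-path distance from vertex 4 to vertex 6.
5 (path: 4 -> 6; weights 5 = 5)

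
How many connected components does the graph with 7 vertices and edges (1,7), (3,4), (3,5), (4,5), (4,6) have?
3 (components: {1, 7}, {2}, {3, 4, 5, 6})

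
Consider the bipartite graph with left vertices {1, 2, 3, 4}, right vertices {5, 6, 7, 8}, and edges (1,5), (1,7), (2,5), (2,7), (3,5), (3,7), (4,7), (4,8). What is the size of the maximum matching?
3 (matching: (1,7), (2,5), (4,8); upper bound min(|L|,|R|) = min(4,4) = 4)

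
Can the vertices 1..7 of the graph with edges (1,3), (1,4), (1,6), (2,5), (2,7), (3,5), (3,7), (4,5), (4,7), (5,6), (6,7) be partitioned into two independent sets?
Yes. Partition: {1, 5, 7}, {2, 3, 4, 6}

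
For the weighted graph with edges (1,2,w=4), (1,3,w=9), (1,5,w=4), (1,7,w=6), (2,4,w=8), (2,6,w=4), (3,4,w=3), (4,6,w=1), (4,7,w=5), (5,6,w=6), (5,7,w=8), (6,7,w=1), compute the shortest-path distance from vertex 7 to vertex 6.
1 (path: 7 -> 6; weights 1 = 1)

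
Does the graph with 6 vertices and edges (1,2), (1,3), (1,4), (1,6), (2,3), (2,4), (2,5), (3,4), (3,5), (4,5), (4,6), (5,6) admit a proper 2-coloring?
No (odd cycle of length 3: 4 -> 1 -> 2 -> 4)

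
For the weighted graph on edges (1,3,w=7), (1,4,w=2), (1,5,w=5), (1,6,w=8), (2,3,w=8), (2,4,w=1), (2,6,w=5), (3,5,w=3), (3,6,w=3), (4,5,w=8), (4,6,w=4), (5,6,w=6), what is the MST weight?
13 (MST edges: (1,4,w=2), (2,4,w=1), (3,5,w=3), (3,6,w=3), (4,6,w=4); sum of weights 2 + 1 + 3 + 3 + 4 = 13)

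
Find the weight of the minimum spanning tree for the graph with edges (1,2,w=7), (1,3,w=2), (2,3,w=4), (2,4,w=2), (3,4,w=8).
8 (MST edges: (1,3,w=2), (2,3,w=4), (2,4,w=2); sum of weights 2 + 4 + 2 = 8)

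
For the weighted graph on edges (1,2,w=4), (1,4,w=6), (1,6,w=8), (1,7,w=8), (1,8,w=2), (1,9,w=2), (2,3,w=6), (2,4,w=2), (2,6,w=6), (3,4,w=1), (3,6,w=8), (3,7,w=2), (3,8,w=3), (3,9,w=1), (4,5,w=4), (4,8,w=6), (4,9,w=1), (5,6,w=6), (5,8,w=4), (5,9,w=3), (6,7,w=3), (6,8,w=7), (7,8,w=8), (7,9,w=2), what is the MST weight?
16 (MST edges: (1,8,w=2), (1,9,w=2), (2,4,w=2), (3,4,w=1), (3,7,w=2), (3,9,w=1), (5,9,w=3), (6,7,w=3); sum of weights 2 + 2 + 2 + 1 + 2 + 1 + 3 + 3 = 16)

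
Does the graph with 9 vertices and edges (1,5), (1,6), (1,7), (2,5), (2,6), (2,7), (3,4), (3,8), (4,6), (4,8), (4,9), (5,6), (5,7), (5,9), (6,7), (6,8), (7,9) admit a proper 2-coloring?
No (odd cycle of length 3: 6 -> 1 -> 7 -> 6)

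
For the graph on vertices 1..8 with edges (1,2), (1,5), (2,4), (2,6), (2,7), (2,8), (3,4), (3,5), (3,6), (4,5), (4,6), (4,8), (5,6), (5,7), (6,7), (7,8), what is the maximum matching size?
4 (matching: (1,5), (2,6), (3,4), (7,8); upper bound floor(n/2) = floor(8/2) = 4)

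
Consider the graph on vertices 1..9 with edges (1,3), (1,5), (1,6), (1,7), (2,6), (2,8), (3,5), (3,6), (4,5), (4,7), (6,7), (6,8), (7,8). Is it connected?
No, it has 2 components: {1, 2, 3, 4, 5, 6, 7, 8}, {9}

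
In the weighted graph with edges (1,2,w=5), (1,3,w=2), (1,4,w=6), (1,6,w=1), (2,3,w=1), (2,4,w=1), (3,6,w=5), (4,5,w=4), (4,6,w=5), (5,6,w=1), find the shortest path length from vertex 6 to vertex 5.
1 (path: 6 -> 5; weights 1 = 1)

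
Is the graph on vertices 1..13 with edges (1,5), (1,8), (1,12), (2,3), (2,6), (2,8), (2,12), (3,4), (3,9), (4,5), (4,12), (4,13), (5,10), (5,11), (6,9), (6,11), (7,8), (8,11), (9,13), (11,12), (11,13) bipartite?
Yes. Partition: {1, 2, 4, 7, 9, 10, 11}, {3, 5, 6, 8, 12, 13}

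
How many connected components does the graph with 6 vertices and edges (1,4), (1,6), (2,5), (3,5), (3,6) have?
1 (components: {1, 2, 3, 4, 5, 6})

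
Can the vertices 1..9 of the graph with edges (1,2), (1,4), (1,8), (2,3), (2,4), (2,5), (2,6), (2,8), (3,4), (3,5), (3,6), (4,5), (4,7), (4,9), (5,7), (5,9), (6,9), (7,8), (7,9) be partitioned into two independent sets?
No (odd cycle of length 3: 4 -> 1 -> 2 -> 4)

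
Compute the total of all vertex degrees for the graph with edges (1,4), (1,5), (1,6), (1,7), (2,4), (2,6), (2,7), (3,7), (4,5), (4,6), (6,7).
22 (handshake: sum of degrees = 2|E| = 2 x 11 = 22)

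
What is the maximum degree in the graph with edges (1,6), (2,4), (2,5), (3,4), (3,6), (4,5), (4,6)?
4 (attained at vertex 4)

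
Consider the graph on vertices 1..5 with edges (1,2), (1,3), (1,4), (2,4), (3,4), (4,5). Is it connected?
Yes (BFS from 1 visits [1, 2, 3, 4, 5] — all 5 vertices reached)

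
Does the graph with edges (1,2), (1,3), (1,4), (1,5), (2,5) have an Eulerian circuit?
No (2 vertices have odd degree: {3, 4}; Eulerian circuit requires 0)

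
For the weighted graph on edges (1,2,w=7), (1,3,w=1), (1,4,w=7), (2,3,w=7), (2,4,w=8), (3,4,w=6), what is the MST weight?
14 (MST edges: (1,2,w=7), (1,3,w=1), (3,4,w=6); sum of weights 7 + 1 + 6 = 14)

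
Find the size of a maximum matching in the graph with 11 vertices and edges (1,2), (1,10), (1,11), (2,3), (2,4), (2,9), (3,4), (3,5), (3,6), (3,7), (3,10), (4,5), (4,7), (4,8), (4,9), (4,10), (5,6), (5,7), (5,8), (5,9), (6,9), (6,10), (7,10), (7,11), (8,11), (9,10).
5 (matching: (2,3), (4,7), (5,9), (6,10), (8,11); upper bound floor(n/2) = floor(11/2) = 5)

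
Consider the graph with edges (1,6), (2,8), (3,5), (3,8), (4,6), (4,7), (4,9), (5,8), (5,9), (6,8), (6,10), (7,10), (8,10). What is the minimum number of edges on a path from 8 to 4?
2 (path: 8 -> 6 -> 4, 2 edges)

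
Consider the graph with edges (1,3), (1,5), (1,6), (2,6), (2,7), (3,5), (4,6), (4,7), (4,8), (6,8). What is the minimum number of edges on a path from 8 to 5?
3 (path: 8 -> 6 -> 1 -> 5, 3 edges)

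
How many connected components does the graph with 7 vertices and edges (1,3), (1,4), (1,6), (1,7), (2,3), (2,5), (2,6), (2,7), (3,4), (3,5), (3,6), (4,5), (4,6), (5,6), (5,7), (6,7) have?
1 (components: {1, 2, 3, 4, 5, 6, 7})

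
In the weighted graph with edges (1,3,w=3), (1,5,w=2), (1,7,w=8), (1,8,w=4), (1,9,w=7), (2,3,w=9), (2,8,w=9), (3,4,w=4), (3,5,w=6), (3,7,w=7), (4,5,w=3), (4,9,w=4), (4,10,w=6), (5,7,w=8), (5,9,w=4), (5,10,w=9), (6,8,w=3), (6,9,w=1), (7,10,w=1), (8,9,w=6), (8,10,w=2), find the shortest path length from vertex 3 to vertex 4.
4 (path: 3 -> 4; weights 4 = 4)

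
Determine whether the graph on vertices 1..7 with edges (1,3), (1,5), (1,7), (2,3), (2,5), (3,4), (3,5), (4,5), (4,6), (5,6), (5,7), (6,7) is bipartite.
No (odd cycle of length 3: 5 -> 1 -> 3 -> 5)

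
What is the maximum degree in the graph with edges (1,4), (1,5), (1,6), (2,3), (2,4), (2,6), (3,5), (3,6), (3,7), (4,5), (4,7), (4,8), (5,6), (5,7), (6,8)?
5 (attained at vertices 4, 5, 6)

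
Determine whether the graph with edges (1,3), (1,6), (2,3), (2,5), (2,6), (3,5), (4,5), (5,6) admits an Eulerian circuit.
No (4 vertices have odd degree: {2, 3, 4, 6}; Eulerian circuit requires 0)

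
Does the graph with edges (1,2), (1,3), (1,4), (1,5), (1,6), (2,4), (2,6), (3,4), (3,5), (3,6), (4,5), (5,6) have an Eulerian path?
Yes (the graph is connected and exactly 2 vertices have odd degree: {1, 2}; any Eulerian path must start and end at those)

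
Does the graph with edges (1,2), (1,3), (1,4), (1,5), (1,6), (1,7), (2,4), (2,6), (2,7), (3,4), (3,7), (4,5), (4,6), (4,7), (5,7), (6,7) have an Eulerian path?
Yes (the graph is connected and exactly 2 vertices have odd degree: {3, 5}; any Eulerian path must start and end at those)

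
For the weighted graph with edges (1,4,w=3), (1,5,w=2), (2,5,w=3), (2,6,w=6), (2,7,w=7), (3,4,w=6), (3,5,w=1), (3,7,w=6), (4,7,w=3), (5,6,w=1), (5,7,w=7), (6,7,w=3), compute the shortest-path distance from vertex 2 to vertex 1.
5 (path: 2 -> 5 -> 1; weights 3 + 2 = 5)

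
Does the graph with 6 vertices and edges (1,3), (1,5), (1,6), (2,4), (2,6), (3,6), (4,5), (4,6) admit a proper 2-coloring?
No (odd cycle of length 3: 3 -> 1 -> 6 -> 3)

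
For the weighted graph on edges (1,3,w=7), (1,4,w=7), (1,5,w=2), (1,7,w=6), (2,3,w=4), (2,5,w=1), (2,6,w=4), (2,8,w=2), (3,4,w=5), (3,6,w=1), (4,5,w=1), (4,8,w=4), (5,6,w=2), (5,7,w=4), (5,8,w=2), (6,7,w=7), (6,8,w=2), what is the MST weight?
13 (MST edges: (1,5,w=2), (2,5,w=1), (2,8,w=2), (3,6,w=1), (4,5,w=1), (5,6,w=2), (5,7,w=4); sum of weights 2 + 1 + 2 + 1 + 1 + 2 + 4 = 13)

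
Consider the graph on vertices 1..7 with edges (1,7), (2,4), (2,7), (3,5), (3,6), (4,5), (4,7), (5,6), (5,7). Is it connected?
Yes (BFS from 1 visits [1, 7, 2, 4, 5, 3, 6] — all 7 vertices reached)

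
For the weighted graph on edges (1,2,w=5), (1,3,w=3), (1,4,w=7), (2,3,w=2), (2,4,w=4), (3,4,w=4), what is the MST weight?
9 (MST edges: (1,3,w=3), (2,3,w=2), (2,4,w=4); sum of weights 3 + 2 + 4 = 9)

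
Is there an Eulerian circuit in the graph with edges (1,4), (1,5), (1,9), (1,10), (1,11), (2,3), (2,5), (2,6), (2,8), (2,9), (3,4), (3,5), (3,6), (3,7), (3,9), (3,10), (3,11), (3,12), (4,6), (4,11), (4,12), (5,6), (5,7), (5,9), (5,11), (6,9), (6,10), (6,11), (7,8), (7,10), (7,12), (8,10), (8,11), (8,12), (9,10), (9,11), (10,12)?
No (12 vertices have odd degree: {1, 2, 3, 4, 5, 6, 7, 8, 9, 10, 11, 12}; Eulerian circuit requires 0)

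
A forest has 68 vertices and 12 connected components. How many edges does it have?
56 (Each of the 12 component trees on V_i vertices has V_i - 1 edges; summing gives V - C = 68 - 12 = 56)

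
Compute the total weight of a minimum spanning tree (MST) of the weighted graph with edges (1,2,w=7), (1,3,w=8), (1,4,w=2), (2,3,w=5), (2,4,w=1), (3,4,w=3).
6 (MST edges: (1,4,w=2), (2,4,w=1), (3,4,w=3); sum of weights 2 + 1 + 3 = 6)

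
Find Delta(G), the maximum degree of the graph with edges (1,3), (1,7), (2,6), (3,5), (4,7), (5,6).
2 (attained at vertices 1, 3, 5, 6, 7)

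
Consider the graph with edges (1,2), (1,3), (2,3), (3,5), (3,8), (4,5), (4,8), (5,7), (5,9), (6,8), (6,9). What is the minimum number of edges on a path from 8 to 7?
3 (path: 8 -> 3 -> 5 -> 7, 3 edges)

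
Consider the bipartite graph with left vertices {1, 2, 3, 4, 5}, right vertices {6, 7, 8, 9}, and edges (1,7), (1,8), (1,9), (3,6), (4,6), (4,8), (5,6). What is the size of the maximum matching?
3 (matching: (1,9), (3,6), (4,8); upper bound min(|L|,|R|) = min(5,4) = 4)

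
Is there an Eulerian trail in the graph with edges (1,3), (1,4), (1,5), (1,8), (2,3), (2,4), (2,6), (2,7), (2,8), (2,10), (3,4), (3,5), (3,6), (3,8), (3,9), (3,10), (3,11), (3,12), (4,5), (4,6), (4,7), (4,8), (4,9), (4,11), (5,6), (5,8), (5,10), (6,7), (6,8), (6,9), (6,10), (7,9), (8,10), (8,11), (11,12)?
Yes (the graph is connected and exactly 2 vertices have odd degree: {4, 10}; any Eulerian path must start and end at those)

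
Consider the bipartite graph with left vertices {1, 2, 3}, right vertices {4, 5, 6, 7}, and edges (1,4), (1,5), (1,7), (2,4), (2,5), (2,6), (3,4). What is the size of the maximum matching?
3 (matching: (1,7), (2,6), (3,4); upper bound min(|L|,|R|) = min(3,4) = 3)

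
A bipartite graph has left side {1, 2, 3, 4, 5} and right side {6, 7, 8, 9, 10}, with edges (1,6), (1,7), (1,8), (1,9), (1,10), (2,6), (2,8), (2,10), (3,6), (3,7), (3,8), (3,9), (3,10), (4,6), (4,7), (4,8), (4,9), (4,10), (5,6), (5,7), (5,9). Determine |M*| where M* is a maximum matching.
5 (matching: (1,10), (2,8), (3,9), (4,7), (5,6); upper bound min(|L|,|R|) = min(5,5) = 5)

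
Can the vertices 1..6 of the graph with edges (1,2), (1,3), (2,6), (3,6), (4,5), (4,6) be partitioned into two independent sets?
Yes. Partition: {1, 5, 6}, {2, 3, 4}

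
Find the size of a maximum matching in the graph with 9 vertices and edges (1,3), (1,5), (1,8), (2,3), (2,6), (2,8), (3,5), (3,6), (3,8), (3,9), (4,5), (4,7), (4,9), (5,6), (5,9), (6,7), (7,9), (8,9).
4 (matching: (2,6), (3,8), (4,7), (5,9); upper bound floor(n/2) = floor(9/2) = 4)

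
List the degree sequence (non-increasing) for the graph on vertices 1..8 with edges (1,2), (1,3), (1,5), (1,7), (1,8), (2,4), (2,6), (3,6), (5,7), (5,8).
[5, 3, 3, 2, 2, 2, 2, 1] (degrees: deg(1)=5, deg(2)=3, deg(3)=2, deg(4)=1, deg(5)=3, deg(6)=2, deg(7)=2, deg(8)=2)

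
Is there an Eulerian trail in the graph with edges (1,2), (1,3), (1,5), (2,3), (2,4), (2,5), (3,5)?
No (4 vertices have odd degree: {1, 3, 4, 5}; Eulerian path requires 0 or 2)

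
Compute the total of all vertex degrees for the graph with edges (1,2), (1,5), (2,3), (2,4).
8 (handshake: sum of degrees = 2|E| = 2 x 4 = 8)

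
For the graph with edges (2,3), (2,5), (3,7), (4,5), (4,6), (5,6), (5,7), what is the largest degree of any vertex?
4 (attained at vertex 5)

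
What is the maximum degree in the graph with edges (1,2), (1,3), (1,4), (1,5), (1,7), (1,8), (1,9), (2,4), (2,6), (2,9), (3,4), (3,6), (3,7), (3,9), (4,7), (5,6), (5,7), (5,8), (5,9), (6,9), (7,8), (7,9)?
7 (attained at vertex 1)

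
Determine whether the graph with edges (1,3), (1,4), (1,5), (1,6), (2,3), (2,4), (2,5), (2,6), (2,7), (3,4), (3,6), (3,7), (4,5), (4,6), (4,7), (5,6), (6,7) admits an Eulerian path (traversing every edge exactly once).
Yes (the graph is connected and exactly 2 vertices have odd degree: {2, 3}; any Eulerian path must start and end at those)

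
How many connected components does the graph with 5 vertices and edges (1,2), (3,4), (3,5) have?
2 (components: {1, 2}, {3, 4, 5})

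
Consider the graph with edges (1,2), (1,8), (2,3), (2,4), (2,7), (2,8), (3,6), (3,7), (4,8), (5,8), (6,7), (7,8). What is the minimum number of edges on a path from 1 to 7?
2 (path: 1 -> 2 -> 7, 2 edges)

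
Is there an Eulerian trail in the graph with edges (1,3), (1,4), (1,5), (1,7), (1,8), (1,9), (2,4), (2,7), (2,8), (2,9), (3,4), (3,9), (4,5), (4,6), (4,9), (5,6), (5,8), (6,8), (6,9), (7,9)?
Yes (the graph is connected and exactly 2 vertices have odd degree: {3, 7}; any Eulerian path must start and end at those)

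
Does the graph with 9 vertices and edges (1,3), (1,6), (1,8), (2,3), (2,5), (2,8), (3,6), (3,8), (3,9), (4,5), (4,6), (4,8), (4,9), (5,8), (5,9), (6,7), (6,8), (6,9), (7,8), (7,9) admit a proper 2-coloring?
No (odd cycle of length 3: 3 -> 1 -> 8 -> 3)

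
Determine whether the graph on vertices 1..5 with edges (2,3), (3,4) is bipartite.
Yes. Partition: {1, 2, 4, 5}, {3}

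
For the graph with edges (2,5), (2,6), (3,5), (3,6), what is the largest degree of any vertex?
2 (attained at vertices 2, 3, 5, 6)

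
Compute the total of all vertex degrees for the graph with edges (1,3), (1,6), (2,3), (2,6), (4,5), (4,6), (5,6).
14 (handshake: sum of degrees = 2|E| = 2 x 7 = 14)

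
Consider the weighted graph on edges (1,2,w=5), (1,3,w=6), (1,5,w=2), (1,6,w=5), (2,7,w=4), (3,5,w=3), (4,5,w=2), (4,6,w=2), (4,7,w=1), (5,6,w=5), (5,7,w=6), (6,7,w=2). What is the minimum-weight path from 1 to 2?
5 (path: 1 -> 2; weights 5 = 5)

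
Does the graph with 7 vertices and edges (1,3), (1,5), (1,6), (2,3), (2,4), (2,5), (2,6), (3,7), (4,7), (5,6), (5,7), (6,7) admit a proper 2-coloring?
No (odd cycle of length 3: 5 -> 1 -> 6 -> 5)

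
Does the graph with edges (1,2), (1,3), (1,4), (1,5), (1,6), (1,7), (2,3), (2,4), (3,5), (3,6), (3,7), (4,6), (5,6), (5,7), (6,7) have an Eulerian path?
No (4 vertices have odd degree: {2, 3, 4, 6}; Eulerian path requires 0 or 2)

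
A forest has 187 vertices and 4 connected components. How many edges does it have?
183 (Each of the 4 component trees on V_i vertices has V_i - 1 edges; summing gives V - C = 187 - 4 = 183)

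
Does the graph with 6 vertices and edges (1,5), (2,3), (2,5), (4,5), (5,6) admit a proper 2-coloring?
Yes. Partition: {1, 2, 4, 6}, {3, 5}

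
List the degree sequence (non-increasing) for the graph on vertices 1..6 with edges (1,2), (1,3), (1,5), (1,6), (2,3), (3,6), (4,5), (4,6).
[4, 3, 3, 2, 2, 2] (degrees: deg(1)=4, deg(2)=2, deg(3)=3, deg(4)=2, deg(5)=2, deg(6)=3)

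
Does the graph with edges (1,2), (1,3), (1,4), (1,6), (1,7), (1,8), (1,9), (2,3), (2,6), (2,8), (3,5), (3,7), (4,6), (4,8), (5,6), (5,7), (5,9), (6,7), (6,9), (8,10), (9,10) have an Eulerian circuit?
No (2 vertices have odd degree: {1, 4}; Eulerian circuit requires 0)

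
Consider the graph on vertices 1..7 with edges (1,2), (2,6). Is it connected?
No, it has 5 components: {1, 2, 6}, {3}, {4}, {5}, {7}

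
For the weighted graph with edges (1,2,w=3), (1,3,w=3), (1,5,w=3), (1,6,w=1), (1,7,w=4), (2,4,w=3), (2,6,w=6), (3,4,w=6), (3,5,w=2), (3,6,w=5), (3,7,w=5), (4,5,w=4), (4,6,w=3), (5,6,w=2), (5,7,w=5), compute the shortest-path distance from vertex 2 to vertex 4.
3 (path: 2 -> 4; weights 3 = 3)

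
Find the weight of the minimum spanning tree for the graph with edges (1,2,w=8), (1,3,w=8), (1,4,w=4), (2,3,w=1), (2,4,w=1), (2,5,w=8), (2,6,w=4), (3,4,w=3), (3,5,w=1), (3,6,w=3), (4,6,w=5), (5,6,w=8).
10 (MST edges: (1,4,w=4), (2,3,w=1), (2,4,w=1), (3,5,w=1), (3,6,w=3); sum of weights 4 + 1 + 1 + 1 + 3 = 10)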